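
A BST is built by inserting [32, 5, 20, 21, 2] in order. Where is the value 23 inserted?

Starting tree (level order): [32, 5, None, 2, 20, None, None, None, 21]
Insertion path: 32 -> 5 -> 20 -> 21
Result: insert 23 as right child of 21
Final tree (level order): [32, 5, None, 2, 20, None, None, None, 21, None, 23]


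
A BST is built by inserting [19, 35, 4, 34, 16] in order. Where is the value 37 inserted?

Starting tree (level order): [19, 4, 35, None, 16, 34]
Insertion path: 19 -> 35
Result: insert 37 as right child of 35
Final tree (level order): [19, 4, 35, None, 16, 34, 37]


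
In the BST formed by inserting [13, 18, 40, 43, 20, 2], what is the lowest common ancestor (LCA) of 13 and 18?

Tree insertion order: [13, 18, 40, 43, 20, 2]
Tree (level-order array): [13, 2, 18, None, None, None, 40, 20, 43]
In a BST, the LCA of p=13, q=18 is the first node v on the
root-to-leaf path with p <= v <= q (go left if both < v, right if both > v).
Walk from root:
  at 13: 13 <= 13 <= 18, this is the LCA
LCA = 13


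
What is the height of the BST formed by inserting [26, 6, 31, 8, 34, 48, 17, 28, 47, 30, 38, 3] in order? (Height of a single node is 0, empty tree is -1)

Insertion order: [26, 6, 31, 8, 34, 48, 17, 28, 47, 30, 38, 3]
Tree (level-order array): [26, 6, 31, 3, 8, 28, 34, None, None, None, 17, None, 30, None, 48, None, None, None, None, 47, None, 38]
Compute height bottom-up (empty subtree = -1):
  height(3) = 1 + max(-1, -1) = 0
  height(17) = 1 + max(-1, -1) = 0
  height(8) = 1 + max(-1, 0) = 1
  height(6) = 1 + max(0, 1) = 2
  height(30) = 1 + max(-1, -1) = 0
  height(28) = 1 + max(-1, 0) = 1
  height(38) = 1 + max(-1, -1) = 0
  height(47) = 1 + max(0, -1) = 1
  height(48) = 1 + max(1, -1) = 2
  height(34) = 1 + max(-1, 2) = 3
  height(31) = 1 + max(1, 3) = 4
  height(26) = 1 + max(2, 4) = 5
Height = 5


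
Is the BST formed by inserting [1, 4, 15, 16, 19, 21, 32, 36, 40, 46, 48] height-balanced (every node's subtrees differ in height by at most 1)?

Tree (level-order array): [1, None, 4, None, 15, None, 16, None, 19, None, 21, None, 32, None, 36, None, 40, None, 46, None, 48]
Definition: a tree is height-balanced if, at every node, |h(left) - h(right)| <= 1 (empty subtree has height -1).
Bottom-up per-node check:
  node 48: h_left=-1, h_right=-1, diff=0 [OK], height=0
  node 46: h_left=-1, h_right=0, diff=1 [OK], height=1
  node 40: h_left=-1, h_right=1, diff=2 [FAIL (|-1-1|=2 > 1)], height=2
  node 36: h_left=-1, h_right=2, diff=3 [FAIL (|-1-2|=3 > 1)], height=3
  node 32: h_left=-1, h_right=3, diff=4 [FAIL (|-1-3|=4 > 1)], height=4
  node 21: h_left=-1, h_right=4, diff=5 [FAIL (|-1-4|=5 > 1)], height=5
  node 19: h_left=-1, h_right=5, diff=6 [FAIL (|-1-5|=6 > 1)], height=6
  node 16: h_left=-1, h_right=6, diff=7 [FAIL (|-1-6|=7 > 1)], height=7
  node 15: h_left=-1, h_right=7, diff=8 [FAIL (|-1-7|=8 > 1)], height=8
  node 4: h_left=-1, h_right=8, diff=9 [FAIL (|-1-8|=9 > 1)], height=9
  node 1: h_left=-1, h_right=9, diff=10 [FAIL (|-1-9|=10 > 1)], height=10
Node 40 violates the condition: |-1 - 1| = 2 > 1.
Result: Not balanced


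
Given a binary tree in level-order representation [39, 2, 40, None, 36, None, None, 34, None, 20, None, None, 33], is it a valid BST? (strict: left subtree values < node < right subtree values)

Level-order array: [39, 2, 40, None, 36, None, None, 34, None, 20, None, None, 33]
Validate using subtree bounds (lo, hi): at each node, require lo < value < hi,
then recurse left with hi=value and right with lo=value.
Preorder trace (stopping at first violation):
  at node 39 with bounds (-inf, +inf): OK
  at node 2 with bounds (-inf, 39): OK
  at node 36 with bounds (2, 39): OK
  at node 34 with bounds (2, 36): OK
  at node 20 with bounds (2, 34): OK
  at node 33 with bounds (20, 34): OK
  at node 40 with bounds (39, +inf): OK
No violation found at any node.
Result: Valid BST


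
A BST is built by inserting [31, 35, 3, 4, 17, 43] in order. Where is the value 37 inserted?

Starting tree (level order): [31, 3, 35, None, 4, None, 43, None, 17]
Insertion path: 31 -> 35 -> 43
Result: insert 37 as left child of 43
Final tree (level order): [31, 3, 35, None, 4, None, 43, None, 17, 37]


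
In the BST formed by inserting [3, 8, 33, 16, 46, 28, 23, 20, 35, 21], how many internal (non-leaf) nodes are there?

Tree built from: [3, 8, 33, 16, 46, 28, 23, 20, 35, 21]
Tree (level-order array): [3, None, 8, None, 33, 16, 46, None, 28, 35, None, 23, None, None, None, 20, None, None, 21]
Rule: An internal node has at least one child.
Per-node child counts:
  node 3: 1 child(ren)
  node 8: 1 child(ren)
  node 33: 2 child(ren)
  node 16: 1 child(ren)
  node 28: 1 child(ren)
  node 23: 1 child(ren)
  node 20: 1 child(ren)
  node 21: 0 child(ren)
  node 46: 1 child(ren)
  node 35: 0 child(ren)
Matching nodes: [3, 8, 33, 16, 28, 23, 20, 46]
Count of internal (non-leaf) nodes: 8


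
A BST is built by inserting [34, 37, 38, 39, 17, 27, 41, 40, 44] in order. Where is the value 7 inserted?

Starting tree (level order): [34, 17, 37, None, 27, None, 38, None, None, None, 39, None, 41, 40, 44]
Insertion path: 34 -> 17
Result: insert 7 as left child of 17
Final tree (level order): [34, 17, 37, 7, 27, None, 38, None, None, None, None, None, 39, None, 41, 40, 44]


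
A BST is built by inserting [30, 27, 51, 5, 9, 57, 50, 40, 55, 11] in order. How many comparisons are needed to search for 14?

Search path for 14: 30 -> 27 -> 5 -> 9 -> 11
Found: False
Comparisons: 5


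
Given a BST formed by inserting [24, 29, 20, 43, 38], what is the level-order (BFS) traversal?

Tree insertion order: [24, 29, 20, 43, 38]
Tree (level-order array): [24, 20, 29, None, None, None, 43, 38]
BFS from the root, enqueuing left then right child of each popped node:
  queue [24] -> pop 24, enqueue [20, 29], visited so far: [24]
  queue [20, 29] -> pop 20, enqueue [none], visited so far: [24, 20]
  queue [29] -> pop 29, enqueue [43], visited so far: [24, 20, 29]
  queue [43] -> pop 43, enqueue [38], visited so far: [24, 20, 29, 43]
  queue [38] -> pop 38, enqueue [none], visited so far: [24, 20, 29, 43, 38]
Result: [24, 20, 29, 43, 38]


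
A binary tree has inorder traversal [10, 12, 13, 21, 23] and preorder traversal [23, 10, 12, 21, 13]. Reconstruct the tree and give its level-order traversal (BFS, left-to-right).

Inorder:  [10, 12, 13, 21, 23]
Preorder: [23, 10, 12, 21, 13]
Algorithm: preorder visits root first, so consume preorder in order;
for each root, split the current inorder slice at that value into
left-subtree inorder and right-subtree inorder, then recurse.
Recursive splits:
  root=23; inorder splits into left=[10, 12, 13, 21], right=[]
  root=10; inorder splits into left=[], right=[12, 13, 21]
  root=12; inorder splits into left=[], right=[13, 21]
  root=21; inorder splits into left=[13], right=[]
  root=13; inorder splits into left=[], right=[]
Reconstructed level-order: [23, 10, 12, 21, 13]


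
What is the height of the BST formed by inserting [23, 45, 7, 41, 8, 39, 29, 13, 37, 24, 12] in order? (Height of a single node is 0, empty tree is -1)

Insertion order: [23, 45, 7, 41, 8, 39, 29, 13, 37, 24, 12]
Tree (level-order array): [23, 7, 45, None, 8, 41, None, None, 13, 39, None, 12, None, 29, None, None, None, 24, 37]
Compute height bottom-up (empty subtree = -1):
  height(12) = 1 + max(-1, -1) = 0
  height(13) = 1 + max(0, -1) = 1
  height(8) = 1 + max(-1, 1) = 2
  height(7) = 1 + max(-1, 2) = 3
  height(24) = 1 + max(-1, -1) = 0
  height(37) = 1 + max(-1, -1) = 0
  height(29) = 1 + max(0, 0) = 1
  height(39) = 1 + max(1, -1) = 2
  height(41) = 1 + max(2, -1) = 3
  height(45) = 1 + max(3, -1) = 4
  height(23) = 1 + max(3, 4) = 5
Height = 5


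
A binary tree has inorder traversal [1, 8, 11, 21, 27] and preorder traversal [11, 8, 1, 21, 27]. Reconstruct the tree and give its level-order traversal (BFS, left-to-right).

Inorder:  [1, 8, 11, 21, 27]
Preorder: [11, 8, 1, 21, 27]
Algorithm: preorder visits root first, so consume preorder in order;
for each root, split the current inorder slice at that value into
left-subtree inorder and right-subtree inorder, then recurse.
Recursive splits:
  root=11; inorder splits into left=[1, 8], right=[21, 27]
  root=8; inorder splits into left=[1], right=[]
  root=1; inorder splits into left=[], right=[]
  root=21; inorder splits into left=[], right=[27]
  root=27; inorder splits into left=[], right=[]
Reconstructed level-order: [11, 8, 21, 1, 27]


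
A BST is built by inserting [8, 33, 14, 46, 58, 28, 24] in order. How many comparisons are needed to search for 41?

Search path for 41: 8 -> 33 -> 46
Found: False
Comparisons: 3


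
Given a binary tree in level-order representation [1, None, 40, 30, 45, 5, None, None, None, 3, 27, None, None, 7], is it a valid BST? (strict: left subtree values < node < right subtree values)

Level-order array: [1, None, 40, 30, 45, 5, None, None, None, 3, 27, None, None, 7]
Validate using subtree bounds (lo, hi): at each node, require lo < value < hi,
then recurse left with hi=value and right with lo=value.
Preorder trace (stopping at first violation):
  at node 1 with bounds (-inf, +inf): OK
  at node 40 with bounds (1, +inf): OK
  at node 30 with bounds (1, 40): OK
  at node 5 with bounds (1, 30): OK
  at node 3 with bounds (1, 5): OK
  at node 27 with bounds (5, 30): OK
  at node 7 with bounds (5, 27): OK
  at node 45 with bounds (40, +inf): OK
No violation found at any node.
Result: Valid BST


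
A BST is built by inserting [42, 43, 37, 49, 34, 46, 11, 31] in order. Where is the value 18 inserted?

Starting tree (level order): [42, 37, 43, 34, None, None, 49, 11, None, 46, None, None, 31]
Insertion path: 42 -> 37 -> 34 -> 11 -> 31
Result: insert 18 as left child of 31
Final tree (level order): [42, 37, 43, 34, None, None, 49, 11, None, 46, None, None, 31, None, None, 18]


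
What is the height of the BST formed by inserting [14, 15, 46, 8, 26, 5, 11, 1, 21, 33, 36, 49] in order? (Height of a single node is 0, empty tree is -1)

Insertion order: [14, 15, 46, 8, 26, 5, 11, 1, 21, 33, 36, 49]
Tree (level-order array): [14, 8, 15, 5, 11, None, 46, 1, None, None, None, 26, 49, None, None, 21, 33, None, None, None, None, None, 36]
Compute height bottom-up (empty subtree = -1):
  height(1) = 1 + max(-1, -1) = 0
  height(5) = 1 + max(0, -1) = 1
  height(11) = 1 + max(-1, -1) = 0
  height(8) = 1 + max(1, 0) = 2
  height(21) = 1 + max(-1, -1) = 0
  height(36) = 1 + max(-1, -1) = 0
  height(33) = 1 + max(-1, 0) = 1
  height(26) = 1 + max(0, 1) = 2
  height(49) = 1 + max(-1, -1) = 0
  height(46) = 1 + max(2, 0) = 3
  height(15) = 1 + max(-1, 3) = 4
  height(14) = 1 + max(2, 4) = 5
Height = 5


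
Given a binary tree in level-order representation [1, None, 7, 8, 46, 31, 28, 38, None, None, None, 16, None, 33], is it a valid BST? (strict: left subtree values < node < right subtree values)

Level-order array: [1, None, 7, 8, 46, 31, 28, 38, None, None, None, 16, None, 33]
Validate using subtree bounds (lo, hi): at each node, require lo < value < hi,
then recurse left with hi=value and right with lo=value.
Preorder trace (stopping at first violation):
  at node 1 with bounds (-inf, +inf): OK
  at node 7 with bounds (1, +inf): OK
  at node 8 with bounds (1, 7): VIOLATION
Node 8 violates its bound: not (1 < 8 < 7).
Result: Not a valid BST


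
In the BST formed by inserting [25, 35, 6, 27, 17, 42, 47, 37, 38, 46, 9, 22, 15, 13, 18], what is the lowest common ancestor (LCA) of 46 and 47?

Tree insertion order: [25, 35, 6, 27, 17, 42, 47, 37, 38, 46, 9, 22, 15, 13, 18]
Tree (level-order array): [25, 6, 35, None, 17, 27, 42, 9, 22, None, None, 37, 47, None, 15, 18, None, None, 38, 46, None, 13]
In a BST, the LCA of p=46, q=47 is the first node v on the
root-to-leaf path with p <= v <= q (go left if both < v, right if both > v).
Walk from root:
  at 25: both 46 and 47 > 25, go right
  at 35: both 46 and 47 > 35, go right
  at 42: both 46 and 47 > 42, go right
  at 47: 46 <= 47 <= 47, this is the LCA
LCA = 47


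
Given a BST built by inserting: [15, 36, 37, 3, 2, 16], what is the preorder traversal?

Tree insertion order: [15, 36, 37, 3, 2, 16]
Tree (level-order array): [15, 3, 36, 2, None, 16, 37]
Preorder traversal: [15, 3, 2, 36, 16, 37]


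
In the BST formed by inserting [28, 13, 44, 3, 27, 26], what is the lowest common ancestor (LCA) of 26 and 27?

Tree insertion order: [28, 13, 44, 3, 27, 26]
Tree (level-order array): [28, 13, 44, 3, 27, None, None, None, None, 26]
In a BST, the LCA of p=26, q=27 is the first node v on the
root-to-leaf path with p <= v <= q (go left if both < v, right if both > v).
Walk from root:
  at 28: both 26 and 27 < 28, go left
  at 13: both 26 and 27 > 13, go right
  at 27: 26 <= 27 <= 27, this is the LCA
LCA = 27


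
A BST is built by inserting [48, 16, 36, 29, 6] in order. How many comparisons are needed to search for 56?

Search path for 56: 48
Found: False
Comparisons: 1


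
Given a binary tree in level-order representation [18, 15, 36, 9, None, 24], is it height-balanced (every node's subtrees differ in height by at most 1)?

Tree (level-order array): [18, 15, 36, 9, None, 24]
Definition: a tree is height-balanced if, at every node, |h(left) - h(right)| <= 1 (empty subtree has height -1).
Bottom-up per-node check:
  node 9: h_left=-1, h_right=-1, diff=0 [OK], height=0
  node 15: h_left=0, h_right=-1, diff=1 [OK], height=1
  node 24: h_left=-1, h_right=-1, diff=0 [OK], height=0
  node 36: h_left=0, h_right=-1, diff=1 [OK], height=1
  node 18: h_left=1, h_right=1, diff=0 [OK], height=2
All nodes satisfy the balance condition.
Result: Balanced


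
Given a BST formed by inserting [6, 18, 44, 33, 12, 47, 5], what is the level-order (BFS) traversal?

Tree insertion order: [6, 18, 44, 33, 12, 47, 5]
Tree (level-order array): [6, 5, 18, None, None, 12, 44, None, None, 33, 47]
BFS from the root, enqueuing left then right child of each popped node:
  queue [6] -> pop 6, enqueue [5, 18], visited so far: [6]
  queue [5, 18] -> pop 5, enqueue [none], visited so far: [6, 5]
  queue [18] -> pop 18, enqueue [12, 44], visited so far: [6, 5, 18]
  queue [12, 44] -> pop 12, enqueue [none], visited so far: [6, 5, 18, 12]
  queue [44] -> pop 44, enqueue [33, 47], visited so far: [6, 5, 18, 12, 44]
  queue [33, 47] -> pop 33, enqueue [none], visited so far: [6, 5, 18, 12, 44, 33]
  queue [47] -> pop 47, enqueue [none], visited so far: [6, 5, 18, 12, 44, 33, 47]
Result: [6, 5, 18, 12, 44, 33, 47]


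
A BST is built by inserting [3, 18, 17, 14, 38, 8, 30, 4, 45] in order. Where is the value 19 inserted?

Starting tree (level order): [3, None, 18, 17, 38, 14, None, 30, 45, 8, None, None, None, None, None, 4]
Insertion path: 3 -> 18 -> 38 -> 30
Result: insert 19 as left child of 30
Final tree (level order): [3, None, 18, 17, 38, 14, None, 30, 45, 8, None, 19, None, None, None, 4]


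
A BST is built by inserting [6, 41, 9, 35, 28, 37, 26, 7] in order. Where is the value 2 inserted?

Starting tree (level order): [6, None, 41, 9, None, 7, 35, None, None, 28, 37, 26]
Insertion path: 6
Result: insert 2 as left child of 6
Final tree (level order): [6, 2, 41, None, None, 9, None, 7, 35, None, None, 28, 37, 26]


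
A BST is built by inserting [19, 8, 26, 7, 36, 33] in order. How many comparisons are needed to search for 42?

Search path for 42: 19 -> 26 -> 36
Found: False
Comparisons: 3


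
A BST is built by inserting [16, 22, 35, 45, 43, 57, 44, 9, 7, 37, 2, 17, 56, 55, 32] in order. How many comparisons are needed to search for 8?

Search path for 8: 16 -> 9 -> 7
Found: False
Comparisons: 3


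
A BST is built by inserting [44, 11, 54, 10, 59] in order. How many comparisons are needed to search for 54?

Search path for 54: 44 -> 54
Found: True
Comparisons: 2


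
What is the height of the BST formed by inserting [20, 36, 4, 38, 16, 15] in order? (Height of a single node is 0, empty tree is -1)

Insertion order: [20, 36, 4, 38, 16, 15]
Tree (level-order array): [20, 4, 36, None, 16, None, 38, 15]
Compute height bottom-up (empty subtree = -1):
  height(15) = 1 + max(-1, -1) = 0
  height(16) = 1 + max(0, -1) = 1
  height(4) = 1 + max(-1, 1) = 2
  height(38) = 1 + max(-1, -1) = 0
  height(36) = 1 + max(-1, 0) = 1
  height(20) = 1 + max(2, 1) = 3
Height = 3


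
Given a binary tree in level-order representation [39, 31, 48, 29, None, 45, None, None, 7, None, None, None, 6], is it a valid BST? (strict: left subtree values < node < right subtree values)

Level-order array: [39, 31, 48, 29, None, 45, None, None, 7, None, None, None, 6]
Validate using subtree bounds (lo, hi): at each node, require lo < value < hi,
then recurse left with hi=value and right with lo=value.
Preorder trace (stopping at first violation):
  at node 39 with bounds (-inf, +inf): OK
  at node 31 with bounds (-inf, 39): OK
  at node 29 with bounds (-inf, 31): OK
  at node 7 with bounds (29, 31): VIOLATION
Node 7 violates its bound: not (29 < 7 < 31).
Result: Not a valid BST


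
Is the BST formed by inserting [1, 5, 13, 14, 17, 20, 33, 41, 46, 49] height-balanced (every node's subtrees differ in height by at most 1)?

Tree (level-order array): [1, None, 5, None, 13, None, 14, None, 17, None, 20, None, 33, None, 41, None, 46, None, 49]
Definition: a tree is height-balanced if, at every node, |h(left) - h(right)| <= 1 (empty subtree has height -1).
Bottom-up per-node check:
  node 49: h_left=-1, h_right=-1, diff=0 [OK], height=0
  node 46: h_left=-1, h_right=0, diff=1 [OK], height=1
  node 41: h_left=-1, h_right=1, diff=2 [FAIL (|-1-1|=2 > 1)], height=2
  node 33: h_left=-1, h_right=2, diff=3 [FAIL (|-1-2|=3 > 1)], height=3
  node 20: h_left=-1, h_right=3, diff=4 [FAIL (|-1-3|=4 > 1)], height=4
  node 17: h_left=-1, h_right=4, diff=5 [FAIL (|-1-4|=5 > 1)], height=5
  node 14: h_left=-1, h_right=5, diff=6 [FAIL (|-1-5|=6 > 1)], height=6
  node 13: h_left=-1, h_right=6, diff=7 [FAIL (|-1-6|=7 > 1)], height=7
  node 5: h_left=-1, h_right=7, diff=8 [FAIL (|-1-7|=8 > 1)], height=8
  node 1: h_left=-1, h_right=8, diff=9 [FAIL (|-1-8|=9 > 1)], height=9
Node 41 violates the condition: |-1 - 1| = 2 > 1.
Result: Not balanced


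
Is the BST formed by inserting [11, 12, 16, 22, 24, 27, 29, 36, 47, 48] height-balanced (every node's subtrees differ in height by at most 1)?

Tree (level-order array): [11, None, 12, None, 16, None, 22, None, 24, None, 27, None, 29, None, 36, None, 47, None, 48]
Definition: a tree is height-balanced if, at every node, |h(left) - h(right)| <= 1 (empty subtree has height -1).
Bottom-up per-node check:
  node 48: h_left=-1, h_right=-1, diff=0 [OK], height=0
  node 47: h_left=-1, h_right=0, diff=1 [OK], height=1
  node 36: h_left=-1, h_right=1, diff=2 [FAIL (|-1-1|=2 > 1)], height=2
  node 29: h_left=-1, h_right=2, diff=3 [FAIL (|-1-2|=3 > 1)], height=3
  node 27: h_left=-1, h_right=3, diff=4 [FAIL (|-1-3|=4 > 1)], height=4
  node 24: h_left=-1, h_right=4, diff=5 [FAIL (|-1-4|=5 > 1)], height=5
  node 22: h_left=-1, h_right=5, diff=6 [FAIL (|-1-5|=6 > 1)], height=6
  node 16: h_left=-1, h_right=6, diff=7 [FAIL (|-1-6|=7 > 1)], height=7
  node 12: h_left=-1, h_right=7, diff=8 [FAIL (|-1-7|=8 > 1)], height=8
  node 11: h_left=-1, h_right=8, diff=9 [FAIL (|-1-8|=9 > 1)], height=9
Node 36 violates the condition: |-1 - 1| = 2 > 1.
Result: Not balanced


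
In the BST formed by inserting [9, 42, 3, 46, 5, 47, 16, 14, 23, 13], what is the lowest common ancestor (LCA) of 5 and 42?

Tree insertion order: [9, 42, 3, 46, 5, 47, 16, 14, 23, 13]
Tree (level-order array): [9, 3, 42, None, 5, 16, 46, None, None, 14, 23, None, 47, 13]
In a BST, the LCA of p=5, q=42 is the first node v on the
root-to-leaf path with p <= v <= q (go left if both < v, right if both > v).
Walk from root:
  at 9: 5 <= 9 <= 42, this is the LCA
LCA = 9


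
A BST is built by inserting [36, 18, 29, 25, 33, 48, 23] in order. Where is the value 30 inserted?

Starting tree (level order): [36, 18, 48, None, 29, None, None, 25, 33, 23]
Insertion path: 36 -> 18 -> 29 -> 33
Result: insert 30 as left child of 33
Final tree (level order): [36, 18, 48, None, 29, None, None, 25, 33, 23, None, 30]


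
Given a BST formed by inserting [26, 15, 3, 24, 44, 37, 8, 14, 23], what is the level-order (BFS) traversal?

Tree insertion order: [26, 15, 3, 24, 44, 37, 8, 14, 23]
Tree (level-order array): [26, 15, 44, 3, 24, 37, None, None, 8, 23, None, None, None, None, 14]
BFS from the root, enqueuing left then right child of each popped node:
  queue [26] -> pop 26, enqueue [15, 44], visited so far: [26]
  queue [15, 44] -> pop 15, enqueue [3, 24], visited so far: [26, 15]
  queue [44, 3, 24] -> pop 44, enqueue [37], visited so far: [26, 15, 44]
  queue [3, 24, 37] -> pop 3, enqueue [8], visited so far: [26, 15, 44, 3]
  queue [24, 37, 8] -> pop 24, enqueue [23], visited so far: [26, 15, 44, 3, 24]
  queue [37, 8, 23] -> pop 37, enqueue [none], visited so far: [26, 15, 44, 3, 24, 37]
  queue [8, 23] -> pop 8, enqueue [14], visited so far: [26, 15, 44, 3, 24, 37, 8]
  queue [23, 14] -> pop 23, enqueue [none], visited so far: [26, 15, 44, 3, 24, 37, 8, 23]
  queue [14] -> pop 14, enqueue [none], visited so far: [26, 15, 44, 3, 24, 37, 8, 23, 14]
Result: [26, 15, 44, 3, 24, 37, 8, 23, 14]


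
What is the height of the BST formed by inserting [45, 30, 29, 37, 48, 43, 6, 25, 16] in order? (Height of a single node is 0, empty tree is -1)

Insertion order: [45, 30, 29, 37, 48, 43, 6, 25, 16]
Tree (level-order array): [45, 30, 48, 29, 37, None, None, 6, None, None, 43, None, 25, None, None, 16]
Compute height bottom-up (empty subtree = -1):
  height(16) = 1 + max(-1, -1) = 0
  height(25) = 1 + max(0, -1) = 1
  height(6) = 1 + max(-1, 1) = 2
  height(29) = 1 + max(2, -1) = 3
  height(43) = 1 + max(-1, -1) = 0
  height(37) = 1 + max(-1, 0) = 1
  height(30) = 1 + max(3, 1) = 4
  height(48) = 1 + max(-1, -1) = 0
  height(45) = 1 + max(4, 0) = 5
Height = 5


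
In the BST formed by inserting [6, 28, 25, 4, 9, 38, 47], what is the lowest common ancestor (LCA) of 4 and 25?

Tree insertion order: [6, 28, 25, 4, 9, 38, 47]
Tree (level-order array): [6, 4, 28, None, None, 25, 38, 9, None, None, 47]
In a BST, the LCA of p=4, q=25 is the first node v on the
root-to-leaf path with p <= v <= q (go left if both < v, right if both > v).
Walk from root:
  at 6: 4 <= 6 <= 25, this is the LCA
LCA = 6


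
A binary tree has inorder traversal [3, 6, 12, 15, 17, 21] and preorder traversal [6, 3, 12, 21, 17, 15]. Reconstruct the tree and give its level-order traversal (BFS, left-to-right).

Inorder:  [3, 6, 12, 15, 17, 21]
Preorder: [6, 3, 12, 21, 17, 15]
Algorithm: preorder visits root first, so consume preorder in order;
for each root, split the current inorder slice at that value into
left-subtree inorder and right-subtree inorder, then recurse.
Recursive splits:
  root=6; inorder splits into left=[3], right=[12, 15, 17, 21]
  root=3; inorder splits into left=[], right=[]
  root=12; inorder splits into left=[], right=[15, 17, 21]
  root=21; inorder splits into left=[15, 17], right=[]
  root=17; inorder splits into left=[15], right=[]
  root=15; inorder splits into left=[], right=[]
Reconstructed level-order: [6, 3, 12, 21, 17, 15]


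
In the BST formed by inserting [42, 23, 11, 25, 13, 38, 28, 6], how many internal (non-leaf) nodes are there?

Tree built from: [42, 23, 11, 25, 13, 38, 28, 6]
Tree (level-order array): [42, 23, None, 11, 25, 6, 13, None, 38, None, None, None, None, 28]
Rule: An internal node has at least one child.
Per-node child counts:
  node 42: 1 child(ren)
  node 23: 2 child(ren)
  node 11: 2 child(ren)
  node 6: 0 child(ren)
  node 13: 0 child(ren)
  node 25: 1 child(ren)
  node 38: 1 child(ren)
  node 28: 0 child(ren)
Matching nodes: [42, 23, 11, 25, 38]
Count of internal (non-leaf) nodes: 5


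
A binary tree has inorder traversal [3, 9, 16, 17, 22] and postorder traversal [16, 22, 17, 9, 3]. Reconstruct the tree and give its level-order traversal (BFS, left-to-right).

Inorder:   [3, 9, 16, 17, 22]
Postorder: [16, 22, 17, 9, 3]
Algorithm: postorder visits root last, so walk postorder right-to-left;
each value is the root of the current inorder slice — split it at that
value, recurse on the right subtree first, then the left.
Recursive splits:
  root=3; inorder splits into left=[], right=[9, 16, 17, 22]
  root=9; inorder splits into left=[], right=[16, 17, 22]
  root=17; inorder splits into left=[16], right=[22]
  root=22; inorder splits into left=[], right=[]
  root=16; inorder splits into left=[], right=[]
Reconstructed level-order: [3, 9, 17, 16, 22]


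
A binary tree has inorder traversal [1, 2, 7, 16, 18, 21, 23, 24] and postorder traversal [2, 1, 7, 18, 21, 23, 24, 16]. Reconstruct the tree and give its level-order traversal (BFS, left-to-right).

Inorder:   [1, 2, 7, 16, 18, 21, 23, 24]
Postorder: [2, 1, 7, 18, 21, 23, 24, 16]
Algorithm: postorder visits root last, so walk postorder right-to-left;
each value is the root of the current inorder slice — split it at that
value, recurse on the right subtree first, then the left.
Recursive splits:
  root=16; inorder splits into left=[1, 2, 7], right=[18, 21, 23, 24]
  root=24; inorder splits into left=[18, 21, 23], right=[]
  root=23; inorder splits into left=[18, 21], right=[]
  root=21; inorder splits into left=[18], right=[]
  root=18; inorder splits into left=[], right=[]
  root=7; inorder splits into left=[1, 2], right=[]
  root=1; inorder splits into left=[], right=[2]
  root=2; inorder splits into left=[], right=[]
Reconstructed level-order: [16, 7, 24, 1, 23, 2, 21, 18]


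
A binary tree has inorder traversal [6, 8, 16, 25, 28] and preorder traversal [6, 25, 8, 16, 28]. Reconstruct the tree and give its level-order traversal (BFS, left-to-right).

Inorder:  [6, 8, 16, 25, 28]
Preorder: [6, 25, 8, 16, 28]
Algorithm: preorder visits root first, so consume preorder in order;
for each root, split the current inorder slice at that value into
left-subtree inorder and right-subtree inorder, then recurse.
Recursive splits:
  root=6; inorder splits into left=[], right=[8, 16, 25, 28]
  root=25; inorder splits into left=[8, 16], right=[28]
  root=8; inorder splits into left=[], right=[16]
  root=16; inorder splits into left=[], right=[]
  root=28; inorder splits into left=[], right=[]
Reconstructed level-order: [6, 25, 8, 28, 16]


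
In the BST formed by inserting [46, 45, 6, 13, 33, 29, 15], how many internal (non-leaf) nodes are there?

Tree built from: [46, 45, 6, 13, 33, 29, 15]
Tree (level-order array): [46, 45, None, 6, None, None, 13, None, 33, 29, None, 15]
Rule: An internal node has at least one child.
Per-node child counts:
  node 46: 1 child(ren)
  node 45: 1 child(ren)
  node 6: 1 child(ren)
  node 13: 1 child(ren)
  node 33: 1 child(ren)
  node 29: 1 child(ren)
  node 15: 0 child(ren)
Matching nodes: [46, 45, 6, 13, 33, 29]
Count of internal (non-leaf) nodes: 6


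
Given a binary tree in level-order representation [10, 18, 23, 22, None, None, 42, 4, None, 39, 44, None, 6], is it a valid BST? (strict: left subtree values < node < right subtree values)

Level-order array: [10, 18, 23, 22, None, None, 42, 4, None, 39, 44, None, 6]
Validate using subtree bounds (lo, hi): at each node, require lo < value < hi,
then recurse left with hi=value and right with lo=value.
Preorder trace (stopping at first violation):
  at node 10 with bounds (-inf, +inf): OK
  at node 18 with bounds (-inf, 10): VIOLATION
Node 18 violates its bound: not (-inf < 18 < 10).
Result: Not a valid BST


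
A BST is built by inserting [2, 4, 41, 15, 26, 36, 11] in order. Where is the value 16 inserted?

Starting tree (level order): [2, None, 4, None, 41, 15, None, 11, 26, None, None, None, 36]
Insertion path: 2 -> 4 -> 41 -> 15 -> 26
Result: insert 16 as left child of 26
Final tree (level order): [2, None, 4, None, 41, 15, None, 11, 26, None, None, 16, 36]


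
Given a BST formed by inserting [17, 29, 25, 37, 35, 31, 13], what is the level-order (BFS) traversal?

Tree insertion order: [17, 29, 25, 37, 35, 31, 13]
Tree (level-order array): [17, 13, 29, None, None, 25, 37, None, None, 35, None, 31]
BFS from the root, enqueuing left then right child of each popped node:
  queue [17] -> pop 17, enqueue [13, 29], visited so far: [17]
  queue [13, 29] -> pop 13, enqueue [none], visited so far: [17, 13]
  queue [29] -> pop 29, enqueue [25, 37], visited so far: [17, 13, 29]
  queue [25, 37] -> pop 25, enqueue [none], visited so far: [17, 13, 29, 25]
  queue [37] -> pop 37, enqueue [35], visited so far: [17, 13, 29, 25, 37]
  queue [35] -> pop 35, enqueue [31], visited so far: [17, 13, 29, 25, 37, 35]
  queue [31] -> pop 31, enqueue [none], visited so far: [17, 13, 29, 25, 37, 35, 31]
Result: [17, 13, 29, 25, 37, 35, 31]


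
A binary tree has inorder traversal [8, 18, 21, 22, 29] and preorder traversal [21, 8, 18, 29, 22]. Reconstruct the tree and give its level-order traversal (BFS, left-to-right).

Inorder:  [8, 18, 21, 22, 29]
Preorder: [21, 8, 18, 29, 22]
Algorithm: preorder visits root first, so consume preorder in order;
for each root, split the current inorder slice at that value into
left-subtree inorder and right-subtree inorder, then recurse.
Recursive splits:
  root=21; inorder splits into left=[8, 18], right=[22, 29]
  root=8; inorder splits into left=[], right=[18]
  root=18; inorder splits into left=[], right=[]
  root=29; inorder splits into left=[22], right=[]
  root=22; inorder splits into left=[], right=[]
Reconstructed level-order: [21, 8, 29, 18, 22]


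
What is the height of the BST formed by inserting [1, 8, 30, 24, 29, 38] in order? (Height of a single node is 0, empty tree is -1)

Insertion order: [1, 8, 30, 24, 29, 38]
Tree (level-order array): [1, None, 8, None, 30, 24, 38, None, 29]
Compute height bottom-up (empty subtree = -1):
  height(29) = 1 + max(-1, -1) = 0
  height(24) = 1 + max(-1, 0) = 1
  height(38) = 1 + max(-1, -1) = 0
  height(30) = 1 + max(1, 0) = 2
  height(8) = 1 + max(-1, 2) = 3
  height(1) = 1 + max(-1, 3) = 4
Height = 4


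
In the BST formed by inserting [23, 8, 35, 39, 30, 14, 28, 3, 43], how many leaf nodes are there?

Tree built from: [23, 8, 35, 39, 30, 14, 28, 3, 43]
Tree (level-order array): [23, 8, 35, 3, 14, 30, 39, None, None, None, None, 28, None, None, 43]
Rule: A leaf has 0 children.
Per-node child counts:
  node 23: 2 child(ren)
  node 8: 2 child(ren)
  node 3: 0 child(ren)
  node 14: 0 child(ren)
  node 35: 2 child(ren)
  node 30: 1 child(ren)
  node 28: 0 child(ren)
  node 39: 1 child(ren)
  node 43: 0 child(ren)
Matching nodes: [3, 14, 28, 43]
Count of leaf nodes: 4


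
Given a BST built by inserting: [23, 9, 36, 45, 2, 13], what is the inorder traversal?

Tree insertion order: [23, 9, 36, 45, 2, 13]
Tree (level-order array): [23, 9, 36, 2, 13, None, 45]
Inorder traversal: [2, 9, 13, 23, 36, 45]


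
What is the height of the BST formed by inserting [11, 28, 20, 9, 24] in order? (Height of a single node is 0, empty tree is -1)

Insertion order: [11, 28, 20, 9, 24]
Tree (level-order array): [11, 9, 28, None, None, 20, None, None, 24]
Compute height bottom-up (empty subtree = -1):
  height(9) = 1 + max(-1, -1) = 0
  height(24) = 1 + max(-1, -1) = 0
  height(20) = 1 + max(-1, 0) = 1
  height(28) = 1 + max(1, -1) = 2
  height(11) = 1 + max(0, 2) = 3
Height = 3


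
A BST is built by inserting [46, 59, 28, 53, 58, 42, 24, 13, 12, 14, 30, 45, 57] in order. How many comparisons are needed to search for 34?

Search path for 34: 46 -> 28 -> 42 -> 30
Found: False
Comparisons: 4


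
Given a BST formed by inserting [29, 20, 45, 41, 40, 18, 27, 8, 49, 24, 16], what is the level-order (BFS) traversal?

Tree insertion order: [29, 20, 45, 41, 40, 18, 27, 8, 49, 24, 16]
Tree (level-order array): [29, 20, 45, 18, 27, 41, 49, 8, None, 24, None, 40, None, None, None, None, 16]
BFS from the root, enqueuing left then right child of each popped node:
  queue [29] -> pop 29, enqueue [20, 45], visited so far: [29]
  queue [20, 45] -> pop 20, enqueue [18, 27], visited so far: [29, 20]
  queue [45, 18, 27] -> pop 45, enqueue [41, 49], visited so far: [29, 20, 45]
  queue [18, 27, 41, 49] -> pop 18, enqueue [8], visited so far: [29, 20, 45, 18]
  queue [27, 41, 49, 8] -> pop 27, enqueue [24], visited so far: [29, 20, 45, 18, 27]
  queue [41, 49, 8, 24] -> pop 41, enqueue [40], visited so far: [29, 20, 45, 18, 27, 41]
  queue [49, 8, 24, 40] -> pop 49, enqueue [none], visited so far: [29, 20, 45, 18, 27, 41, 49]
  queue [8, 24, 40] -> pop 8, enqueue [16], visited so far: [29, 20, 45, 18, 27, 41, 49, 8]
  queue [24, 40, 16] -> pop 24, enqueue [none], visited so far: [29, 20, 45, 18, 27, 41, 49, 8, 24]
  queue [40, 16] -> pop 40, enqueue [none], visited so far: [29, 20, 45, 18, 27, 41, 49, 8, 24, 40]
  queue [16] -> pop 16, enqueue [none], visited so far: [29, 20, 45, 18, 27, 41, 49, 8, 24, 40, 16]
Result: [29, 20, 45, 18, 27, 41, 49, 8, 24, 40, 16]


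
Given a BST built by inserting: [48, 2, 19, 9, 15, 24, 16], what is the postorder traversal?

Tree insertion order: [48, 2, 19, 9, 15, 24, 16]
Tree (level-order array): [48, 2, None, None, 19, 9, 24, None, 15, None, None, None, 16]
Postorder traversal: [16, 15, 9, 24, 19, 2, 48]


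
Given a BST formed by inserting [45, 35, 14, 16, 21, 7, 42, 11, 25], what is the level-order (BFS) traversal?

Tree insertion order: [45, 35, 14, 16, 21, 7, 42, 11, 25]
Tree (level-order array): [45, 35, None, 14, 42, 7, 16, None, None, None, 11, None, 21, None, None, None, 25]
BFS from the root, enqueuing left then right child of each popped node:
  queue [45] -> pop 45, enqueue [35], visited so far: [45]
  queue [35] -> pop 35, enqueue [14, 42], visited so far: [45, 35]
  queue [14, 42] -> pop 14, enqueue [7, 16], visited so far: [45, 35, 14]
  queue [42, 7, 16] -> pop 42, enqueue [none], visited so far: [45, 35, 14, 42]
  queue [7, 16] -> pop 7, enqueue [11], visited so far: [45, 35, 14, 42, 7]
  queue [16, 11] -> pop 16, enqueue [21], visited so far: [45, 35, 14, 42, 7, 16]
  queue [11, 21] -> pop 11, enqueue [none], visited so far: [45, 35, 14, 42, 7, 16, 11]
  queue [21] -> pop 21, enqueue [25], visited so far: [45, 35, 14, 42, 7, 16, 11, 21]
  queue [25] -> pop 25, enqueue [none], visited so far: [45, 35, 14, 42, 7, 16, 11, 21, 25]
Result: [45, 35, 14, 42, 7, 16, 11, 21, 25]


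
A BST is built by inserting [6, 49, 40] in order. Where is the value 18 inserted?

Starting tree (level order): [6, None, 49, 40]
Insertion path: 6 -> 49 -> 40
Result: insert 18 as left child of 40
Final tree (level order): [6, None, 49, 40, None, 18]


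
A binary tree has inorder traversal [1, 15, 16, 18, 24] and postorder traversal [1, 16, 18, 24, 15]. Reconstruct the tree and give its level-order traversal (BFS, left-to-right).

Inorder:   [1, 15, 16, 18, 24]
Postorder: [1, 16, 18, 24, 15]
Algorithm: postorder visits root last, so walk postorder right-to-left;
each value is the root of the current inorder slice — split it at that
value, recurse on the right subtree first, then the left.
Recursive splits:
  root=15; inorder splits into left=[1], right=[16, 18, 24]
  root=24; inorder splits into left=[16, 18], right=[]
  root=18; inorder splits into left=[16], right=[]
  root=16; inorder splits into left=[], right=[]
  root=1; inorder splits into left=[], right=[]
Reconstructed level-order: [15, 1, 24, 18, 16]


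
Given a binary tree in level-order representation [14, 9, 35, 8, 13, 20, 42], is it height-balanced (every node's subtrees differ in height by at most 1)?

Tree (level-order array): [14, 9, 35, 8, 13, 20, 42]
Definition: a tree is height-balanced if, at every node, |h(left) - h(right)| <= 1 (empty subtree has height -1).
Bottom-up per-node check:
  node 8: h_left=-1, h_right=-1, diff=0 [OK], height=0
  node 13: h_left=-1, h_right=-1, diff=0 [OK], height=0
  node 9: h_left=0, h_right=0, diff=0 [OK], height=1
  node 20: h_left=-1, h_right=-1, diff=0 [OK], height=0
  node 42: h_left=-1, h_right=-1, diff=0 [OK], height=0
  node 35: h_left=0, h_right=0, diff=0 [OK], height=1
  node 14: h_left=1, h_right=1, diff=0 [OK], height=2
All nodes satisfy the balance condition.
Result: Balanced


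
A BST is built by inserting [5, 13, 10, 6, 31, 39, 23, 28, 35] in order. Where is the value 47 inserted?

Starting tree (level order): [5, None, 13, 10, 31, 6, None, 23, 39, None, None, None, 28, 35]
Insertion path: 5 -> 13 -> 31 -> 39
Result: insert 47 as right child of 39
Final tree (level order): [5, None, 13, 10, 31, 6, None, 23, 39, None, None, None, 28, 35, 47]


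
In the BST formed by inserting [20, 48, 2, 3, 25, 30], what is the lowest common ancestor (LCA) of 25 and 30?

Tree insertion order: [20, 48, 2, 3, 25, 30]
Tree (level-order array): [20, 2, 48, None, 3, 25, None, None, None, None, 30]
In a BST, the LCA of p=25, q=30 is the first node v on the
root-to-leaf path with p <= v <= q (go left if both < v, right if both > v).
Walk from root:
  at 20: both 25 and 30 > 20, go right
  at 48: both 25 and 30 < 48, go left
  at 25: 25 <= 25 <= 30, this is the LCA
LCA = 25


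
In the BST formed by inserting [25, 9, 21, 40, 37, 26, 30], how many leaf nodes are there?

Tree built from: [25, 9, 21, 40, 37, 26, 30]
Tree (level-order array): [25, 9, 40, None, 21, 37, None, None, None, 26, None, None, 30]
Rule: A leaf has 0 children.
Per-node child counts:
  node 25: 2 child(ren)
  node 9: 1 child(ren)
  node 21: 0 child(ren)
  node 40: 1 child(ren)
  node 37: 1 child(ren)
  node 26: 1 child(ren)
  node 30: 0 child(ren)
Matching nodes: [21, 30]
Count of leaf nodes: 2


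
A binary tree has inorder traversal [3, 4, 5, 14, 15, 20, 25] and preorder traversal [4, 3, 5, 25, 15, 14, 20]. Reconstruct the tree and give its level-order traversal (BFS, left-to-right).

Inorder:  [3, 4, 5, 14, 15, 20, 25]
Preorder: [4, 3, 5, 25, 15, 14, 20]
Algorithm: preorder visits root first, so consume preorder in order;
for each root, split the current inorder slice at that value into
left-subtree inorder and right-subtree inorder, then recurse.
Recursive splits:
  root=4; inorder splits into left=[3], right=[5, 14, 15, 20, 25]
  root=3; inorder splits into left=[], right=[]
  root=5; inorder splits into left=[], right=[14, 15, 20, 25]
  root=25; inorder splits into left=[14, 15, 20], right=[]
  root=15; inorder splits into left=[14], right=[20]
  root=14; inorder splits into left=[], right=[]
  root=20; inorder splits into left=[], right=[]
Reconstructed level-order: [4, 3, 5, 25, 15, 14, 20]


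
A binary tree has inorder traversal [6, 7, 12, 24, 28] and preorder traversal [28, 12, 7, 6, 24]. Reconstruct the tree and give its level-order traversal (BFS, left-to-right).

Inorder:  [6, 7, 12, 24, 28]
Preorder: [28, 12, 7, 6, 24]
Algorithm: preorder visits root first, so consume preorder in order;
for each root, split the current inorder slice at that value into
left-subtree inorder and right-subtree inorder, then recurse.
Recursive splits:
  root=28; inorder splits into left=[6, 7, 12, 24], right=[]
  root=12; inorder splits into left=[6, 7], right=[24]
  root=7; inorder splits into left=[6], right=[]
  root=6; inorder splits into left=[], right=[]
  root=24; inorder splits into left=[], right=[]
Reconstructed level-order: [28, 12, 7, 24, 6]


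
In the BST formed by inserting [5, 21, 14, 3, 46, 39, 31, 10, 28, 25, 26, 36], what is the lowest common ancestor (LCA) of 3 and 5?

Tree insertion order: [5, 21, 14, 3, 46, 39, 31, 10, 28, 25, 26, 36]
Tree (level-order array): [5, 3, 21, None, None, 14, 46, 10, None, 39, None, None, None, 31, None, 28, 36, 25, None, None, None, None, 26]
In a BST, the LCA of p=3, q=5 is the first node v on the
root-to-leaf path with p <= v <= q (go left if both < v, right if both > v).
Walk from root:
  at 5: 3 <= 5 <= 5, this is the LCA
LCA = 5


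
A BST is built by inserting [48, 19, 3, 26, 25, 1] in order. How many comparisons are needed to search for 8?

Search path for 8: 48 -> 19 -> 3
Found: False
Comparisons: 3


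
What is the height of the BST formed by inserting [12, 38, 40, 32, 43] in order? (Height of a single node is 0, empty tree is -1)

Insertion order: [12, 38, 40, 32, 43]
Tree (level-order array): [12, None, 38, 32, 40, None, None, None, 43]
Compute height bottom-up (empty subtree = -1):
  height(32) = 1 + max(-1, -1) = 0
  height(43) = 1 + max(-1, -1) = 0
  height(40) = 1 + max(-1, 0) = 1
  height(38) = 1 + max(0, 1) = 2
  height(12) = 1 + max(-1, 2) = 3
Height = 3
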